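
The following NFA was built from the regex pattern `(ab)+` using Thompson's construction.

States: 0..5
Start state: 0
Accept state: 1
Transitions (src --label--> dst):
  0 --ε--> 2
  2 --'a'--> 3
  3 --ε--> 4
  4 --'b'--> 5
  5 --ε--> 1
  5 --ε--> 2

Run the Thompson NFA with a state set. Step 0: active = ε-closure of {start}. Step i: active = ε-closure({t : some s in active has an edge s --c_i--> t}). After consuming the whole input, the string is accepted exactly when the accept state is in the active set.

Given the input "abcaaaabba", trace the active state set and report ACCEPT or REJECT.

start: ε-closure({0}) = {0,2}
'a' @ 1: {3,4}
'b' @ 2: {1,2,5}  [accepting]
'c' @ 3: {}  — dead — no transitions
rest 'aaaabba' ignored (set empty)
after full input: {}  (accept=1 not in)

Answer: REJECT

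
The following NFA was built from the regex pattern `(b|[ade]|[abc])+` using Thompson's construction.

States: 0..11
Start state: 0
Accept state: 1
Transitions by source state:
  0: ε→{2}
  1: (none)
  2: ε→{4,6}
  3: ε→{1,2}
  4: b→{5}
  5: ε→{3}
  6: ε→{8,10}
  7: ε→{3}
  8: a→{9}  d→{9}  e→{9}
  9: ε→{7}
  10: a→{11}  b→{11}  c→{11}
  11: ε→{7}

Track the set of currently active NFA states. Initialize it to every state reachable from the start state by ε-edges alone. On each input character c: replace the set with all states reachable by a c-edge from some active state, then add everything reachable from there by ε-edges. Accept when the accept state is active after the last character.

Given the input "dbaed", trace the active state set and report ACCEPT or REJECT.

Answer: ACCEPT

Derivation:
initial (ε-close {0}): {0,2,4,6,8,10}
'd' @ 1: {1,2,3,4,6,7,8,9,10}  ✓accept
'b' @ 2: {1,2,3,4,5,6,7,8,10,11}  ✓accept
'a' @ 3: {1,2,3,4,6,7,8,9,10,11}  ✓accept
'e' @ 4: {1,2,3,4,6,7,8,9,10}  ✓accept
'd' @ 5: {1,2,3,4,6,7,8,9,10}  ✓accept
after full input: {1,2,3,4,6,7,8,9,10}  (accept=1 in)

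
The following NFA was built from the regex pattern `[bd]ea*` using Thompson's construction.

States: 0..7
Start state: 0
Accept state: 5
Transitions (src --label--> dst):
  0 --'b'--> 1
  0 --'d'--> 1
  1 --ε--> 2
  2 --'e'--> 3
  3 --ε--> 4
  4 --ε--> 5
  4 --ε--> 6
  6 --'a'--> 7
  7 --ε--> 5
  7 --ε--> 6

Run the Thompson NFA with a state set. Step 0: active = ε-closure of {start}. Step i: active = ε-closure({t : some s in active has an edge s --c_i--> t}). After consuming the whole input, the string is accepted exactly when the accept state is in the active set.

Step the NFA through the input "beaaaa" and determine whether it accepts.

start: ε-closure({0}) = {0}
'b' @ 1: {1,2}
'e' @ 2: {3,4,5,6}  [accepting]
'a' @ 3: {5,6,7}  [accepting]
'a' @ 4: {5,6,7}  [accepting]
'a' @ 5: {5,6,7}  [accepting]
'a' @ 6: {5,6,7}  [accepting]
after full input: {5,6,7}  (accept=5 in)

Answer: ACCEPT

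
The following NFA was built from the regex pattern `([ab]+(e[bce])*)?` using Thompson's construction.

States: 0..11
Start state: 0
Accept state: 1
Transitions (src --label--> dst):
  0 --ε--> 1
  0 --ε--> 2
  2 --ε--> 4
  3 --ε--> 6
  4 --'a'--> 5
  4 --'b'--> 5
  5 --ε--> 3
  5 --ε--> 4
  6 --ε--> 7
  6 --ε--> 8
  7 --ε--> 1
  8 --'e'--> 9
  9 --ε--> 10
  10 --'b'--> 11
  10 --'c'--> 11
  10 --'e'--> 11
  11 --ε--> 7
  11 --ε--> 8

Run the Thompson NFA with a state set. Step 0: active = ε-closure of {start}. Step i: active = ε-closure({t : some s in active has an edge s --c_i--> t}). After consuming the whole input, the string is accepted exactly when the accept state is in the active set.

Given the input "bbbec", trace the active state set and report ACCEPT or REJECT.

S₀ = ε-closure({0}) = {0,1,2,4}
'b' @ 1: {1,3,4,5,6,7,8}  (accept∈set)
'b' @ 2: {1,3,4,5,6,7,8}  (accept∈set)
'b' @ 3: {1,3,4,5,6,7,8}  (accept∈set)
'e' @ 4: {9,10}
'c' @ 5: {1,7,8,11}  (accept∈set)
final: {1,7,8,11}; accept 1 in set

Answer: ACCEPT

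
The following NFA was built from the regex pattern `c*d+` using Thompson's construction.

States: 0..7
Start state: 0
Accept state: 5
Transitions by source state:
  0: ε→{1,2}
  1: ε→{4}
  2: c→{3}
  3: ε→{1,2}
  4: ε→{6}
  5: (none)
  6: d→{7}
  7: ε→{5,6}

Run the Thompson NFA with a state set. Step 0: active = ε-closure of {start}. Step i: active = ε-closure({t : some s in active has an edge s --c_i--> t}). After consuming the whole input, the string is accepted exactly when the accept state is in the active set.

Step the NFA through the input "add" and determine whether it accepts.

start: ε-closure({0}) = {0,1,2,4,6}
'a' @ 1: {}  — no active states
rest 'dd' ignored (set empty)
end set {} — state 5 not in

Answer: REJECT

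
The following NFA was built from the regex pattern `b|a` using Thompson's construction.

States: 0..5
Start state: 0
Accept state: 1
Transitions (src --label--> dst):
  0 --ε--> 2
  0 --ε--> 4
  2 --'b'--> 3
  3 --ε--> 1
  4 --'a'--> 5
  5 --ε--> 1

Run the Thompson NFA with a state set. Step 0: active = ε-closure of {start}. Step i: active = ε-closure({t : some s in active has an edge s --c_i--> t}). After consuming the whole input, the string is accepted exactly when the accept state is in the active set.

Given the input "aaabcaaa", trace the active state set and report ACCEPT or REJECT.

S₀ = ε-closure({0}) = {0,2,4}
'a' @ 1: {1,5}  (accept∈set)
'a' @ 2: {}  — dead — no transitions
rest 'abcaaa' ignored (set empty)
final: {}; accept 1 not in set

Answer: REJECT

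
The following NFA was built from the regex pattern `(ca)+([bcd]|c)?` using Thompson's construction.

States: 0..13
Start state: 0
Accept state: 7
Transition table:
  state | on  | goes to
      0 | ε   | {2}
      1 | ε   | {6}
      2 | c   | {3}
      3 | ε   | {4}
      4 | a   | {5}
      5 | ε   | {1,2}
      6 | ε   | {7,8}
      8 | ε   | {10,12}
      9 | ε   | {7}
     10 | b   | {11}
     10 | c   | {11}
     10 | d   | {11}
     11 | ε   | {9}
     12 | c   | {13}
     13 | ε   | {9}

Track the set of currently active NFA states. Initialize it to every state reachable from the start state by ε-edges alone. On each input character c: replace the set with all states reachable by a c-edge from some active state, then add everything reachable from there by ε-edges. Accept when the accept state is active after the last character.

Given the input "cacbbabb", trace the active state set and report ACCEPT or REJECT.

initial (ε-close {0}): {0,2}
'c' @ 1: {3,4}
'a' @ 2: {1,2,5,6,7,8,10,12}  [accepting]
'c' @ 3: {3,4,7,9,11,13}  [accepting]
'b' @ 4: {}  — state set empty
rest 'babb' ignored (set empty)
after full input: {}  (accept=7 not in)

Answer: REJECT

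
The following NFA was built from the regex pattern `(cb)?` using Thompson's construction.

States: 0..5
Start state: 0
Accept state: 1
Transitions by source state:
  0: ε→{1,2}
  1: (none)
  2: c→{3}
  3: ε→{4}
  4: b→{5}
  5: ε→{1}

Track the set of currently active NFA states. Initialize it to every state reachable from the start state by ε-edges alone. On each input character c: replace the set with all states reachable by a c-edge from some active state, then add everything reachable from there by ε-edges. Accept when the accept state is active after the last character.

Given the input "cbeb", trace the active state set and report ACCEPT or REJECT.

Answer: REJECT

Derivation:
start: ε-closure({0}) = {0,1,2}
'c' @ 1: {3,4}
'b' @ 2: {1,5}  [accepting]
'e' @ 3: {}  — no active states
rest 'b' ignored (set empty)
final: {}; accept 1 not in set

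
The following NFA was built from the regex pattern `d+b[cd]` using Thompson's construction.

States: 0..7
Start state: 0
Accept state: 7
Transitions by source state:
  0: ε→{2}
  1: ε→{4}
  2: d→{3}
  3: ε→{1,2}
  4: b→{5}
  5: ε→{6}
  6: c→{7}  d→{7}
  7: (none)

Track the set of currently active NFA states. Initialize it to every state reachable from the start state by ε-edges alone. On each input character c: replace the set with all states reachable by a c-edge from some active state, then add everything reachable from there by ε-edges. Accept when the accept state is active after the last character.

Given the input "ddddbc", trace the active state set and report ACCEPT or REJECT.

S₀ = ε-closure({0}) = {0,2}
'd' @ 1: {1,2,3,4}
'd' @ 2: {1,2,3,4}
'd' @ 3: {1,2,3,4}
'd' @ 4: {1,2,3,4}
'b' @ 5: {5,6}
'c' @ 6: {7}  [accepting]
after full input: {7}  (accept=7 in)

Answer: ACCEPT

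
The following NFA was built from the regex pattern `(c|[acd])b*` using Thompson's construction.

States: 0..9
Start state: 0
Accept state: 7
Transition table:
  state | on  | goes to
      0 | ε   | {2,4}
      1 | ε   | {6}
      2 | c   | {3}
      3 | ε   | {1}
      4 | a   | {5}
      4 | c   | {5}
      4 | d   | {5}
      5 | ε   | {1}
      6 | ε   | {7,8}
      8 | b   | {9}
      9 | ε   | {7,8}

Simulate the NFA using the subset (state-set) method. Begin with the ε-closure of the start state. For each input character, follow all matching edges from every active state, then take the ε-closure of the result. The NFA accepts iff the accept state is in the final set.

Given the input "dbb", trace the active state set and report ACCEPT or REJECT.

start: ε-closure({0}) = {0,2,4}
'd' @ 1: {1,5,6,7,8}  (accept∈set)
'b' @ 2: {7,8,9}  (accept∈set)
'b' @ 3: {7,8,9}  (accept∈set)
after full input: {7,8,9}  (accept=7 in)

Answer: ACCEPT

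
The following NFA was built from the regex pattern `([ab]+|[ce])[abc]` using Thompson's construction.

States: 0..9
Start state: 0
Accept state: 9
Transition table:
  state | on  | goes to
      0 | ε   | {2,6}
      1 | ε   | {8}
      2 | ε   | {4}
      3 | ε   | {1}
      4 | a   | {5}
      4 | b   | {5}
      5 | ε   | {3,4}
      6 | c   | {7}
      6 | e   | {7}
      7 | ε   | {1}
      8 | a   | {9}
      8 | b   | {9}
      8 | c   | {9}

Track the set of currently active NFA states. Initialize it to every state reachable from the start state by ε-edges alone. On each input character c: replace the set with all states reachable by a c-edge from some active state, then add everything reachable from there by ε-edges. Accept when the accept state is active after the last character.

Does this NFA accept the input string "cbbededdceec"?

Answer: REJECT

Derivation:
initial (ε-close {0}): {0,2,4,6}
'c' @ 1: {1,7,8}
'b' @ 2: {9}  ✓accept
'b' @ 3: {}  — state set empty
rest 'ededdceec' ignored (set empty)
end set {} — state 9 not in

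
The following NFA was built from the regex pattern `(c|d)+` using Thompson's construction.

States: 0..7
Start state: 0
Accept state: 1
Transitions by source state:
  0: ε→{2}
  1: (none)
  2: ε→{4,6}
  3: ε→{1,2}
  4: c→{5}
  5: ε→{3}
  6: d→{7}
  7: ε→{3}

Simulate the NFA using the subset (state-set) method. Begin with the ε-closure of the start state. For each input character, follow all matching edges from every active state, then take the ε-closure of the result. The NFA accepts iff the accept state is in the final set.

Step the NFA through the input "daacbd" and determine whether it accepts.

initial (ε-close {0}): {0,2,4,6}
'd' @ 1: {1,2,3,4,6,7}  [accepting]
'a' @ 2: {}  — state set empty
rest 'acbd' ignored (set empty)
final: {}; accept 1 not in set

Answer: REJECT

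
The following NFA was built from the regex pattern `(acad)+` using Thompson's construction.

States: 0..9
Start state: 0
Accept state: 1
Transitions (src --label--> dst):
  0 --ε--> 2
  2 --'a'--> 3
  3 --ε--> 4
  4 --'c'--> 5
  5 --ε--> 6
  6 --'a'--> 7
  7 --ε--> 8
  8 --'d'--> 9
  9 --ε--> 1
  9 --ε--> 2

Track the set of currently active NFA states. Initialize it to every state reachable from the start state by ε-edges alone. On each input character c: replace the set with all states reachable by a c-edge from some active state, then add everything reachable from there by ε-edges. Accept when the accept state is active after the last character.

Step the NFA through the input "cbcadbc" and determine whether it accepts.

Answer: REJECT

Derivation:
start: ε-closure({0}) = {0,2}
'c' @ 1: {}  — no active states
rest 'bcadbc' ignored (set empty)
end set {} — state 1 not in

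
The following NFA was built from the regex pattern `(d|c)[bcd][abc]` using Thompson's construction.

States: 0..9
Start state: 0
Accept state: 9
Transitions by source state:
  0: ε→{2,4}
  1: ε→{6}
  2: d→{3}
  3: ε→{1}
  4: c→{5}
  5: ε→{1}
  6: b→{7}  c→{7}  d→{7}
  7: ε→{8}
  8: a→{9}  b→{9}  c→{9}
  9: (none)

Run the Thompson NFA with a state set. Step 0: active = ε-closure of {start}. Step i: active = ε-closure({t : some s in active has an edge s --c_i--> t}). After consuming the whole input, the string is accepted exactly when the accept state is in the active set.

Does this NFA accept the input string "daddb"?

initial (ε-close {0}): {0,2,4}
'd' @ 1: {1,3,6}
'a' @ 2: {}  — no active states
rest 'ddb' ignored (set empty)
end set {} — state 9 not in

Answer: REJECT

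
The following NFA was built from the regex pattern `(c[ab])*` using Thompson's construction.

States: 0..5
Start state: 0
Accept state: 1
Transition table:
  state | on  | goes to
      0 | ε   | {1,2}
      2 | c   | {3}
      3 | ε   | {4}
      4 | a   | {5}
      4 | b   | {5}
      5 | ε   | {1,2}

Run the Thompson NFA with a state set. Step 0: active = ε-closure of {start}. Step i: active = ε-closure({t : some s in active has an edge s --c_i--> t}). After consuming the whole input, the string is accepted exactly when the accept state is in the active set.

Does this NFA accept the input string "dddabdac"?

Answer: REJECT

Derivation:
start: ε-closure({0}) = {0,1,2}
'd' @ 1: {}  — dead — no transitions
rest 'ddabdac' ignored (set empty)
end set {} — state 1 not in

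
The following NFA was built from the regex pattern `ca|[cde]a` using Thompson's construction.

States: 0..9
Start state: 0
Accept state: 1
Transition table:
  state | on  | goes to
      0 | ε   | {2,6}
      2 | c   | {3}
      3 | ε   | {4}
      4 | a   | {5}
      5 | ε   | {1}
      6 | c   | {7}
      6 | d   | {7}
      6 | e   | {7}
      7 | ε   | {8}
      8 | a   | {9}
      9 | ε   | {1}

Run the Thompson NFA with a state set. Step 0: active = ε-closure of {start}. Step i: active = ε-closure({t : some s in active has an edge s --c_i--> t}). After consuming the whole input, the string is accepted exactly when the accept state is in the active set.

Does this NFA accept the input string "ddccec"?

Answer: REJECT

Trace:
start: ε-closure({0}) = {0,2,6}
'd' @ 1: {7,8}
'd' @ 2: {}  — no active states
rest 'ccec' ignored (set empty)
final: {}; accept 1 not in set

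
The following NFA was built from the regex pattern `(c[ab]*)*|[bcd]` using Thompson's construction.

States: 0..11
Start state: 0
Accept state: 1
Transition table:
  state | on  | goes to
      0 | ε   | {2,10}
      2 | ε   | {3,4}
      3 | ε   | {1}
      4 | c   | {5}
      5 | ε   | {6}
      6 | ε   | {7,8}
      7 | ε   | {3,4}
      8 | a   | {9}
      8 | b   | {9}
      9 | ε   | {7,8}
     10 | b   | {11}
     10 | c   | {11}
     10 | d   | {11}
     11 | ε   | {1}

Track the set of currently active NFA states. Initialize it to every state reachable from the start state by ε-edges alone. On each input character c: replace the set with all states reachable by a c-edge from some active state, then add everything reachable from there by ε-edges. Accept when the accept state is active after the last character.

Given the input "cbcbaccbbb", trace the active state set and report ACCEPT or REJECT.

initial (ε-close {0}): {0,1,2,3,4,10}
'c' @ 1: {1,3,4,5,6,7,8,11}  ✓accept
'b' @ 2: {1,3,4,7,8,9}  ✓accept
'c' @ 3: {1,3,4,5,6,7,8}  ✓accept
'b' @ 4: {1,3,4,7,8,9}  ✓accept
'a' @ 5: {1,3,4,7,8,9}  ✓accept
'c' @ 6: {1,3,4,5,6,7,8}  ✓accept
'c' @ 7: {1,3,4,5,6,7,8}  ✓accept
'b' @ 8: {1,3,4,7,8,9}  ✓accept
'b' @ 9: {1,3,4,7,8,9}  ✓accept
'b' @ 10: {1,3,4,7,8,9}  ✓accept
end set {1,3,4,7,8,9} — state 1 in

Answer: ACCEPT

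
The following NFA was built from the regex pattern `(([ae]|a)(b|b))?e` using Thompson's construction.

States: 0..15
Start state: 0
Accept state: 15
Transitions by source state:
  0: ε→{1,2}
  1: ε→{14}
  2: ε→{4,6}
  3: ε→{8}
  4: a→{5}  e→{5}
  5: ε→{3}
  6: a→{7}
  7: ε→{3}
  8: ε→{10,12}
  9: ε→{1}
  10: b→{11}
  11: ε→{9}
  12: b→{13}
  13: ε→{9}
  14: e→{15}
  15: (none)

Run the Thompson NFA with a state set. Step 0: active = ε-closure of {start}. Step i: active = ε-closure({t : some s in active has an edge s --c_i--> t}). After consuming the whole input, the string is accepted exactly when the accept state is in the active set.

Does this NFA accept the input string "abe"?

initial (ε-close {0}): {0,1,2,4,6,14}
'a' @ 1: {3,5,7,8,10,12}
'b' @ 2: {1,9,11,13,14}
'e' @ 3: {15}  ✓accept
final: {15}; accept 15 in set

Answer: ACCEPT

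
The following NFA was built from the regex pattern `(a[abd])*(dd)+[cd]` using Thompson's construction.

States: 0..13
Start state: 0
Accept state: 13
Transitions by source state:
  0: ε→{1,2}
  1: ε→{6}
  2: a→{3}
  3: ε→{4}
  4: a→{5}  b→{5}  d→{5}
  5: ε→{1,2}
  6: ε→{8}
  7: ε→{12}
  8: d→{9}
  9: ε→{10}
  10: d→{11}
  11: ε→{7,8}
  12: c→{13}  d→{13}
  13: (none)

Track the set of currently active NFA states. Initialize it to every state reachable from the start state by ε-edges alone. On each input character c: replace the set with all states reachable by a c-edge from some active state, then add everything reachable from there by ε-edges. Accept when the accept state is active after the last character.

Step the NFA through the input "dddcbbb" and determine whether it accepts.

start: ε-closure({0}) = {0,1,2,6,8}
'd' @ 1: {9,10}
'd' @ 2: {7,8,11,12}
'd' @ 3: {9,10,13}  [accepting]
'c' @ 4: {}  — no active states
rest 'bbb' ignored (set empty)
after full input: {}  (accept=13 not in)

Answer: REJECT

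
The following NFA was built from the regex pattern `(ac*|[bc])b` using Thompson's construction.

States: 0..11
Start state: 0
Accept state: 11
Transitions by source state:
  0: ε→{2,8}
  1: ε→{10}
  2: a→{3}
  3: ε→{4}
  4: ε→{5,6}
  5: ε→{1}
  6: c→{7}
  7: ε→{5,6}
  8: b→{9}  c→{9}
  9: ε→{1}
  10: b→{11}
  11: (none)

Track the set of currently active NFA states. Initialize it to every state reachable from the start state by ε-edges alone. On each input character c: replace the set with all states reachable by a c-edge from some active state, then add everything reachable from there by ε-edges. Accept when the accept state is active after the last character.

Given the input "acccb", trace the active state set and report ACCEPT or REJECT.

Answer: ACCEPT

Derivation:
start: ε-closure({0}) = {0,2,8}
'a' @ 1: {1,3,4,5,6,10}
'c' @ 2: {1,5,6,7,10}
'c' @ 3: {1,5,6,7,10}
'c' @ 4: {1,5,6,7,10}
'b' @ 5: {11}  (accept∈set)
final: {11}; accept 11 in set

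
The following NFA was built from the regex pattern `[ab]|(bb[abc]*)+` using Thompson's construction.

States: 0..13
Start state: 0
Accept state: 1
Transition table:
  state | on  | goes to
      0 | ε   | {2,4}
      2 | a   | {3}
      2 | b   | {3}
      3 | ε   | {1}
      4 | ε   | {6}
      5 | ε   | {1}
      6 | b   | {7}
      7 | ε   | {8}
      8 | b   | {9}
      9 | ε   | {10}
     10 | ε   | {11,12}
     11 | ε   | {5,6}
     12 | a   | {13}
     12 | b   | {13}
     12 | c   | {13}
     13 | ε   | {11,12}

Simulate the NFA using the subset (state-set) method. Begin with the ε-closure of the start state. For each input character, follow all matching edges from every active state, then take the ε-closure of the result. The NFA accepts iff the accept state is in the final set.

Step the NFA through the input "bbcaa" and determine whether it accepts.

start: ε-closure({0}) = {0,2,4,6}
'b' @ 1: {1,3,7,8}  ✓accept
'b' @ 2: {1,5,6,9,10,11,12}  ✓accept
'c' @ 3: {1,5,6,11,12,13}  ✓accept
'a' @ 4: {1,5,6,11,12,13}  ✓accept
'a' @ 5: {1,5,6,11,12,13}  ✓accept
after full input: {1,5,6,11,12,13}  (accept=1 in)

Answer: ACCEPT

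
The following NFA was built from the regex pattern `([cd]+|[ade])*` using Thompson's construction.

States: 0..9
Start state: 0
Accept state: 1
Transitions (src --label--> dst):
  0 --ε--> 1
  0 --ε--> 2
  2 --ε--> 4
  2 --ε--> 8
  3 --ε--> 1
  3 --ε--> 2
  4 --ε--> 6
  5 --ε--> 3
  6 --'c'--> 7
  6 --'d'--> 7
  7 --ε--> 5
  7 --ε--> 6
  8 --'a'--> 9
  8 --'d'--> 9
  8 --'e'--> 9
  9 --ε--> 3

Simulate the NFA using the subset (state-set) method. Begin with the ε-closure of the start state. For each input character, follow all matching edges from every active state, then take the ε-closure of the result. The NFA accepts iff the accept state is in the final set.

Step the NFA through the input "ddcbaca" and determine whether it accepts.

start: ε-closure({0}) = {0,1,2,4,6,8}
'd' @ 1: {1,2,3,4,5,6,7,8,9}  ✓accept
'd' @ 2: {1,2,3,4,5,6,7,8,9}  ✓accept
'c' @ 3: {1,2,3,4,5,6,7,8}  ✓accept
'b' @ 4: {}  — state set empty
rest 'aca' ignored (set empty)
after full input: {}  (accept=1 not in)

Answer: REJECT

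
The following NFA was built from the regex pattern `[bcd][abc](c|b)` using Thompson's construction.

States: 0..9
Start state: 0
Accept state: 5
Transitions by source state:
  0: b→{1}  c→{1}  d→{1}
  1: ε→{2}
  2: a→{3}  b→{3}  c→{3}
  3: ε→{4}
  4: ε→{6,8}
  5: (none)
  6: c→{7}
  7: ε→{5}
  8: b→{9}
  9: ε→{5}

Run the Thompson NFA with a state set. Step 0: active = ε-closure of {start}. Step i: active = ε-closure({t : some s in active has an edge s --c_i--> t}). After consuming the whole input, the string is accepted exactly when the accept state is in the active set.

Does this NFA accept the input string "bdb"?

start: ε-closure({0}) = {0}
'b' @ 1: {1,2}
'd' @ 2: {}  — no active states
rest 'b' ignored (set empty)
final: {}; accept 5 not in set

Answer: REJECT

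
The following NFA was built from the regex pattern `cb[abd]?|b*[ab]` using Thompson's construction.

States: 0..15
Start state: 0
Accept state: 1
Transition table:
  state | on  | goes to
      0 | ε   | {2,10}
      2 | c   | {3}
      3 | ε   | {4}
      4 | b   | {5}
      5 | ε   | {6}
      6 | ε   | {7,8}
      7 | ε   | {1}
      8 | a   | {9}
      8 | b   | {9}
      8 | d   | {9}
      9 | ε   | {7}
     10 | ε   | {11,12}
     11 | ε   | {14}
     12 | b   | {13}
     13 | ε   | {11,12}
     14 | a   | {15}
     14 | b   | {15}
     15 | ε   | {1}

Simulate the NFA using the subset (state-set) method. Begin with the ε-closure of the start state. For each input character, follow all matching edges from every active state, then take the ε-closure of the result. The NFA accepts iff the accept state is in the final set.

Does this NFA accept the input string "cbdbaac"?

Answer: REJECT

Trace:
start: ε-closure({0}) = {0,2,10,11,12,14}
'c' @ 1: {3,4}
'b' @ 2: {1,5,6,7,8}  [accepting]
'd' @ 3: {1,7,9}  [accepting]
'b' @ 4: {}  — no active states
rest 'aac' ignored (set empty)
end set {} — state 1 not in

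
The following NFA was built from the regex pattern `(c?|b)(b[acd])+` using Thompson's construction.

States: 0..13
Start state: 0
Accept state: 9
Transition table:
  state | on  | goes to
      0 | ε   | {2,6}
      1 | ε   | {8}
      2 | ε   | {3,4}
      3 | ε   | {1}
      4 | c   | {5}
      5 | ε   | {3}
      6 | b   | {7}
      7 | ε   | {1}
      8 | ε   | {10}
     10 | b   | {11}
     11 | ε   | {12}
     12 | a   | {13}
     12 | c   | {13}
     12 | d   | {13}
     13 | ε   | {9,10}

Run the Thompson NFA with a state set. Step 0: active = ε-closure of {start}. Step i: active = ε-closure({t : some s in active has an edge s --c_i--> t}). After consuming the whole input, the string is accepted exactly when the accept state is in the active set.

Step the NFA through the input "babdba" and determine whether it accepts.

start: ε-closure({0}) = {0,1,2,3,4,6,8,10}
'b' @ 1: {1,7,8,10,11,12}
'a' @ 2: {9,10,13}  ✓accept
'b' @ 3: {11,12}
'd' @ 4: {9,10,13}  ✓accept
'b' @ 5: {11,12}
'a' @ 6: {9,10,13}  ✓accept
end set {9,10,13} — state 9 in

Answer: ACCEPT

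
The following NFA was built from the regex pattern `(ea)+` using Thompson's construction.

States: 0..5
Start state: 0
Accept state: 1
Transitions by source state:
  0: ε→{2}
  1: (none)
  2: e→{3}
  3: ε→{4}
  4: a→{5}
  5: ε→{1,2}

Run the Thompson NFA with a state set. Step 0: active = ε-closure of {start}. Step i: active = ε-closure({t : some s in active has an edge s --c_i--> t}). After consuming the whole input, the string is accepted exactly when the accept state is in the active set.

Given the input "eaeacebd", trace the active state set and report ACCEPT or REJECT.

Answer: REJECT

Trace:
S₀ = ε-closure({0}) = {0,2}
'e' @ 1: {3,4}
'a' @ 2: {1,2,5}  [accepting]
'e' @ 3: {3,4}
'a' @ 4: {1,2,5}  [accepting]
'c' @ 5: {}  — dead — no transitions
rest 'ebd' ignored (set empty)
end set {} — state 1 not in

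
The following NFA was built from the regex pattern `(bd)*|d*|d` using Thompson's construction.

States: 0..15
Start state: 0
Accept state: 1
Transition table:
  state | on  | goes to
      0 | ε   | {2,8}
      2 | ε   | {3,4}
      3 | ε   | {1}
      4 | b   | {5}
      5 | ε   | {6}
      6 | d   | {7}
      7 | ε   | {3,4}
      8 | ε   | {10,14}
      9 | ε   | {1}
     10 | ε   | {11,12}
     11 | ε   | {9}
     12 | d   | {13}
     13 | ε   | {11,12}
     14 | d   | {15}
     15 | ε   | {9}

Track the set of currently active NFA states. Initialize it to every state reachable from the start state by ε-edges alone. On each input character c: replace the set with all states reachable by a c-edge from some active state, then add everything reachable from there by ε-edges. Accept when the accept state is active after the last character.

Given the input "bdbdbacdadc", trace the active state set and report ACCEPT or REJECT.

Answer: REJECT

Trace:
S₀ = ε-closure({0}) = {0,1,2,3,4,8,9,10,11,12,14}
'b' @ 1: {5,6}
'd' @ 2: {1,3,4,7}  [accepting]
'b' @ 3: {5,6}
'd' @ 4: {1,3,4,7}  [accepting]
'b' @ 5: {5,6}
'a' @ 6: {}  — state set empty
rest 'cdadc' ignored (set empty)
after full input: {}  (accept=1 not in)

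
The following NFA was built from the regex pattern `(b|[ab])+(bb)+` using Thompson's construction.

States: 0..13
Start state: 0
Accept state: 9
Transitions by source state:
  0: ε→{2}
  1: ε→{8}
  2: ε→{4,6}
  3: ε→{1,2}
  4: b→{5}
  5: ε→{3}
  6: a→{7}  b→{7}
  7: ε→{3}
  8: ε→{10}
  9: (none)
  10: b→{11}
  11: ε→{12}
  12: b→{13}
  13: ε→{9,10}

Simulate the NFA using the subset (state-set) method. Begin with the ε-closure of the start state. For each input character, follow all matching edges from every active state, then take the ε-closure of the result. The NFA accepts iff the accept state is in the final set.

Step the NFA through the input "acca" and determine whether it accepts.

Answer: REJECT

Steps:
initial (ε-close {0}): {0,2,4,6}
'a' @ 1: {1,2,3,4,6,7,8,10}
'c' @ 2: {}  — no active states
rest 'ca' ignored (set empty)
after full input: {}  (accept=9 not in)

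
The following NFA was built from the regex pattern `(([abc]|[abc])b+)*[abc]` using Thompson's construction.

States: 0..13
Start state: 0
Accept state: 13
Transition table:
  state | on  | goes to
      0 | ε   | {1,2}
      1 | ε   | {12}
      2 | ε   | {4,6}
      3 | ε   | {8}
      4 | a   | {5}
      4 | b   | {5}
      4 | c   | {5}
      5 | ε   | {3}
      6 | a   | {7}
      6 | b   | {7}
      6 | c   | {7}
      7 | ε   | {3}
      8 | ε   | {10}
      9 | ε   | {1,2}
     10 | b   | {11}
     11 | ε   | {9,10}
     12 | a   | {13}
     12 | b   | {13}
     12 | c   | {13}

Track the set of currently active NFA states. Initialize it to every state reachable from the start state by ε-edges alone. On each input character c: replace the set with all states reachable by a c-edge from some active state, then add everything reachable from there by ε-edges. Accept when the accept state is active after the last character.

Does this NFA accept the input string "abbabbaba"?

start: ε-closure({0}) = {0,1,2,4,6,12}
'a' @ 1: {3,5,7,8,10,13}  ✓accept
'b' @ 2: {1,2,4,6,9,10,11,12}
'b' @ 3: {1,2,3,4,5,6,7,8,9,10,11,12,13}  ✓accept
'a' @ 4: {3,5,7,8,10,13}  ✓accept
'b' @ 5: {1,2,4,6,9,10,11,12}
'b' @ 6: {1,2,3,4,5,6,7,8,9,10,11,12,13}  ✓accept
'a' @ 7: {3,5,7,8,10,13}  ✓accept
'b' @ 8: {1,2,4,6,9,10,11,12}
'a' @ 9: {3,5,7,8,10,13}  ✓accept
after full input: {3,5,7,8,10,13}  (accept=13 in)

Answer: ACCEPT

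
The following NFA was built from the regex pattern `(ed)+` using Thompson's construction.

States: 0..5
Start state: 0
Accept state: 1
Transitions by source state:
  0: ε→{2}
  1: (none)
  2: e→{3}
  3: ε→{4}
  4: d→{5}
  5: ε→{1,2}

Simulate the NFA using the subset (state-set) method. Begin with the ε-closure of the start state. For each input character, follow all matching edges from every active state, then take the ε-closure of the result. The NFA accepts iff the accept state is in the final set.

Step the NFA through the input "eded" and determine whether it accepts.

Answer: ACCEPT

Derivation:
start: ε-closure({0}) = {0,2}
'e' @ 1: {3,4}
'd' @ 2: {1,2,5}  ✓accept
'e' @ 3: {3,4}
'd' @ 4: {1,2,5}  ✓accept
after full input: {1,2,5}  (accept=1 in)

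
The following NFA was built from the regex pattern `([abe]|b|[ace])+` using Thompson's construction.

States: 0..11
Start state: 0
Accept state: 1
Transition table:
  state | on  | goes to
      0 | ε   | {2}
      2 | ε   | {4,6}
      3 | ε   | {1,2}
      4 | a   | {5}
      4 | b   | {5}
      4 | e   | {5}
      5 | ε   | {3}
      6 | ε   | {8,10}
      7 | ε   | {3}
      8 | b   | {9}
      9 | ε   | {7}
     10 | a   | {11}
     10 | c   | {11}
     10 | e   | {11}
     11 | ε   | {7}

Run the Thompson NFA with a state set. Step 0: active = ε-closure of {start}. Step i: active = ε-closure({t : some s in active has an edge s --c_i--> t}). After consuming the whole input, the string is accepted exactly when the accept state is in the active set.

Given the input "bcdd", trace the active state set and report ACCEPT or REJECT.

Answer: REJECT

Trace:
S₀ = ε-closure({0}) = {0,2,4,6,8,10}
'b' @ 1: {1,2,3,4,5,6,7,8,9,10}  [accepting]
'c' @ 2: {1,2,3,4,6,7,8,10,11}  [accepting]
'd' @ 3: {}  — no active states
rest 'd' ignored (set empty)
end set {} — state 1 not in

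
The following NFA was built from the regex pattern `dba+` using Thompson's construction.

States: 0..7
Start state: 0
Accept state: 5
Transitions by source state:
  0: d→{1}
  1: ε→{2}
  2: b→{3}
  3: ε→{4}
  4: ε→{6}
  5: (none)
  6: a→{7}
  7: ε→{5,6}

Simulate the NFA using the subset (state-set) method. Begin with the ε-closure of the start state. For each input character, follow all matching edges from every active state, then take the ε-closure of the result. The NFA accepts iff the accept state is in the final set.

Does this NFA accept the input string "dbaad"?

Answer: REJECT

Trace:
start: ε-closure({0}) = {0}
'd' @ 1: {1,2}
'b' @ 2: {3,4,6}
'a' @ 3: {5,6,7}  [accepting]
'a' @ 4: {5,6,7}  [accepting]
'd' @ 5: {}  — state set empty
after full input: {}  (accept=5 not in)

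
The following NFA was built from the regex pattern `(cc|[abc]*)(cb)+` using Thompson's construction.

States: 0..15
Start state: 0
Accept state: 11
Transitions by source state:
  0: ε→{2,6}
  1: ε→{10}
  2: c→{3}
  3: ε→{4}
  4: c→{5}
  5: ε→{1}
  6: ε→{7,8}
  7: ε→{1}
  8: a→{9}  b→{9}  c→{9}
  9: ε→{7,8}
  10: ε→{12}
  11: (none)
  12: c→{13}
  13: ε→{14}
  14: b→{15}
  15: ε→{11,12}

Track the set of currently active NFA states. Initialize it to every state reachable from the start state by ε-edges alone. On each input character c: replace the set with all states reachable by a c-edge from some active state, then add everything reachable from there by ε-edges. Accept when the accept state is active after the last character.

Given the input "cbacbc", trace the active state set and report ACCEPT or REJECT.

initial (ε-close {0}): {0,1,2,6,7,8,10,12}
'c' @ 1: {1,3,4,7,8,9,10,12,13,14}
'b' @ 2: {1,7,8,9,10,11,12,15}  (accept∈set)
'a' @ 3: {1,7,8,9,10,12}
'c' @ 4: {1,7,8,9,10,12,13,14}
'b' @ 5: {1,7,8,9,10,11,12,15}  (accept∈set)
'c' @ 6: {1,7,8,9,10,12,13,14}
final: {1,7,8,9,10,12,13,14}; accept 11 not in set

Answer: REJECT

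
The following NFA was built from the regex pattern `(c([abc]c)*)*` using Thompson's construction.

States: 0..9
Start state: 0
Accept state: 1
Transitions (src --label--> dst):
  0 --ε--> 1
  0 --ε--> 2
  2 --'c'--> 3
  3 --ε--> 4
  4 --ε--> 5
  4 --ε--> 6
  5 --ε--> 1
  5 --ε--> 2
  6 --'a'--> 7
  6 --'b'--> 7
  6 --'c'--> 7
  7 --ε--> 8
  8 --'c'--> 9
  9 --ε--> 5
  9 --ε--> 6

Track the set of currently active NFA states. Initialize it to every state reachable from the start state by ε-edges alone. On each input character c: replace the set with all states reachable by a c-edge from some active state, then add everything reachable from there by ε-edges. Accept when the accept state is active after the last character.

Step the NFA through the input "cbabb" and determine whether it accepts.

S₀ = ε-closure({0}) = {0,1,2}
'c' @ 1: {1,2,3,4,5,6}  (accept∈set)
'b' @ 2: {7,8}
'a' @ 3: {}  — state set empty
rest 'bb' ignored (set empty)
end set {} — state 1 not in

Answer: REJECT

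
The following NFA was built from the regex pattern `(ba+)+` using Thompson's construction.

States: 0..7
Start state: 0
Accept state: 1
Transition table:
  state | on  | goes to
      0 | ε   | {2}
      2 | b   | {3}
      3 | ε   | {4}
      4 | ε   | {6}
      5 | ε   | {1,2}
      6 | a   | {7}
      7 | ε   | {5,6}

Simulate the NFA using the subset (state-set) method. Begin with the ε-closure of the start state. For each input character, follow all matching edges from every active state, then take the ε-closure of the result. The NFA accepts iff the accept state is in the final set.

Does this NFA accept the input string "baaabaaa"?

Answer: ACCEPT

Derivation:
start: ε-closure({0}) = {0,2}
'b' @ 1: {3,4,6}
'a' @ 2: {1,2,5,6,7}  [accepting]
'a' @ 3: {1,2,5,6,7}  [accepting]
'a' @ 4: {1,2,5,6,7}  [accepting]
'b' @ 5: {3,4,6}
'a' @ 6: {1,2,5,6,7}  [accepting]
'a' @ 7: {1,2,5,6,7}  [accepting]
'a' @ 8: {1,2,5,6,7}  [accepting]
end set {1,2,5,6,7} — state 1 in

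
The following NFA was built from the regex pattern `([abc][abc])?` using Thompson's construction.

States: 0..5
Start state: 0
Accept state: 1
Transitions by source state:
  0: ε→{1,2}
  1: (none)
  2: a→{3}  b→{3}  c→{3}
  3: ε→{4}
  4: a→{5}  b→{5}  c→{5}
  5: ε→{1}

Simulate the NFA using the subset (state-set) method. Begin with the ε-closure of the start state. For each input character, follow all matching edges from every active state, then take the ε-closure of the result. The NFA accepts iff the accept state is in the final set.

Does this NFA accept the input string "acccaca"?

start: ε-closure({0}) = {0,1,2}
'a' @ 1: {3,4}
'c' @ 2: {1,5}  ✓accept
'c' @ 3: {}  — no active states
rest 'caca' ignored (set empty)
end set {} — state 1 not in

Answer: REJECT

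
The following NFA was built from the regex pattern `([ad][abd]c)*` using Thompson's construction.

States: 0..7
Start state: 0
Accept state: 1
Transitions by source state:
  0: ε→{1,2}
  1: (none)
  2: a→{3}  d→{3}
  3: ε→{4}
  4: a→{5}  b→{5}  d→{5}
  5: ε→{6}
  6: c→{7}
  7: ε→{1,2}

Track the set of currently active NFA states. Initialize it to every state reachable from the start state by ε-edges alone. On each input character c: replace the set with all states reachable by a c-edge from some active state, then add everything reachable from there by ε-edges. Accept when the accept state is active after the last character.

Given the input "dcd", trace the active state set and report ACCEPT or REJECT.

start: ε-closure({0}) = {0,1,2}
'd' @ 1: {3,4}
'c' @ 2: {}  — state set empty
rest 'd' ignored (set empty)
after full input: {}  (accept=1 not in)

Answer: REJECT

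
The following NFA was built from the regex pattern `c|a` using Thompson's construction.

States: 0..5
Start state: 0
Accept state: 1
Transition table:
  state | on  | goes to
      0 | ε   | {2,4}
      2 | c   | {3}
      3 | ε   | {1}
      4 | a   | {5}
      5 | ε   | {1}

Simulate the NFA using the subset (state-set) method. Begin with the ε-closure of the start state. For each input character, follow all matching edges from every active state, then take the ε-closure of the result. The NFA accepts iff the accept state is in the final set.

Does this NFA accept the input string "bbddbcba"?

Answer: REJECT

Steps:
initial (ε-close {0}): {0,2,4}
'b' @ 1: {}  — dead — no transitions
rest 'bddbcba' ignored (set empty)
after full input: {}  (accept=1 not in)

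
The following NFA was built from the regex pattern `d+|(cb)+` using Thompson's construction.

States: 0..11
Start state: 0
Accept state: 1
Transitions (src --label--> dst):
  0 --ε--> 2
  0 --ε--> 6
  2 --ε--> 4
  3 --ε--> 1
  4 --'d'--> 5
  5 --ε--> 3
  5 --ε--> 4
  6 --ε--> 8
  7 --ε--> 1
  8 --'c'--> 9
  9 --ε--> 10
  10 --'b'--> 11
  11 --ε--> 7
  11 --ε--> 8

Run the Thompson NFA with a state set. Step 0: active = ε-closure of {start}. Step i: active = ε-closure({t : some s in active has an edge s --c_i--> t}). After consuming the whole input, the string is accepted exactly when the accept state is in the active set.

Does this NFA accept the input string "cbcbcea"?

Answer: REJECT

Trace:
start: ε-closure({0}) = {0,2,4,6,8}
'c' @ 1: {9,10}
'b' @ 2: {1,7,8,11}  ✓accept
'c' @ 3: {9,10}
'b' @ 4: {1,7,8,11}  ✓accept
'c' @ 5: {9,10}
'e' @ 6: {}  — no active states
rest 'a' ignored (set empty)
end set {} — state 1 not in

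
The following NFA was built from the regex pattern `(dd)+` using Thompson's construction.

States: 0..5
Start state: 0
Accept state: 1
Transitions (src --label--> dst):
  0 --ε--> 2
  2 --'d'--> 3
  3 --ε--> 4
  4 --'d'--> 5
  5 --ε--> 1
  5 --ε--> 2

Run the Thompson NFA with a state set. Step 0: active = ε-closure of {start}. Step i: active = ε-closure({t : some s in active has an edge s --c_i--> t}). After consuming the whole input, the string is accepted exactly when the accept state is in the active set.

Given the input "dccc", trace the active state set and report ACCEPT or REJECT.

S₀ = ε-closure({0}) = {0,2}
'd' @ 1: {3,4}
'c' @ 2: {}  — dead — no transitions
rest 'cc' ignored (set empty)
after full input: {}  (accept=1 not in)

Answer: REJECT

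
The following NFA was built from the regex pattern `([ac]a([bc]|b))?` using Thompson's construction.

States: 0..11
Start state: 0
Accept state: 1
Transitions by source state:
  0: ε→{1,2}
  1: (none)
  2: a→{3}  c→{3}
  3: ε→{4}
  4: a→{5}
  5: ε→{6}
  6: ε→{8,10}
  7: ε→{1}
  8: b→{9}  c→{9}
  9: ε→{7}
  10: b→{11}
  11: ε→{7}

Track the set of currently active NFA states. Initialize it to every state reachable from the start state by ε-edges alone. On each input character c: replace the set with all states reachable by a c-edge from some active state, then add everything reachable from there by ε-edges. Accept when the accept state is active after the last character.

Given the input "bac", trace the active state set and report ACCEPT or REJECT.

Answer: REJECT

Steps:
initial (ε-close {0}): {0,1,2}
'b' @ 1: {}  — state set empty
rest 'ac' ignored (set empty)
final: {}; accept 1 not in set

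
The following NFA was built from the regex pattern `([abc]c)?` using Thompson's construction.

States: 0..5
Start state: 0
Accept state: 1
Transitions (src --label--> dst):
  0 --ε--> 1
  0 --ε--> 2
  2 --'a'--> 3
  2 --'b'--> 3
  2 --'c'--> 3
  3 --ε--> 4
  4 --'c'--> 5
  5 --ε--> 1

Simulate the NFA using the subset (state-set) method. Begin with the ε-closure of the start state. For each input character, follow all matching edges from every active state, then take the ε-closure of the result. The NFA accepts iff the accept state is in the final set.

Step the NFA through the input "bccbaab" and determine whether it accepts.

Answer: REJECT

Steps:
start: ε-closure({0}) = {0,1,2}
'b' @ 1: {3,4}
'c' @ 2: {1,5}  (accept∈set)
'c' @ 3: {}  — state set empty
rest 'baab' ignored (set empty)
after full input: {}  (accept=1 not in)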